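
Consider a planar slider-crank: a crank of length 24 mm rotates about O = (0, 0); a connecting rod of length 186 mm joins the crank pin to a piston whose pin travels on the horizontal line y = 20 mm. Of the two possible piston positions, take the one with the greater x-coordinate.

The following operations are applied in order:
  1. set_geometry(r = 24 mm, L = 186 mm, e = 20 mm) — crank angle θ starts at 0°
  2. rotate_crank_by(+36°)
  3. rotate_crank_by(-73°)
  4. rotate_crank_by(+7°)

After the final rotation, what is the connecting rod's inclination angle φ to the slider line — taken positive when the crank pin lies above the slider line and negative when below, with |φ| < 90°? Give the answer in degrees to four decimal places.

set_geometry: r = 24 mm, L = 186 mm, e = 20 mm; θ ← 0°
rotate_crank_by(+36°): θ ← 0° +36° = 36°
rotate_crank_by(-73°): θ ← 36° -73° = -37°
rotate_crank_by(+7°): θ ← -37° +7° = -30°
crank pin P = (r cos θ, r sin θ) = (20.784610, -12.000000)
h = r sin θ − e = -12.000000 − 20 = -32.000000
sin φ = h / L = -32.000000 / 186 = -0.17204301
φ = arcsin(-0.17204301) = -9.906625°

-9.9066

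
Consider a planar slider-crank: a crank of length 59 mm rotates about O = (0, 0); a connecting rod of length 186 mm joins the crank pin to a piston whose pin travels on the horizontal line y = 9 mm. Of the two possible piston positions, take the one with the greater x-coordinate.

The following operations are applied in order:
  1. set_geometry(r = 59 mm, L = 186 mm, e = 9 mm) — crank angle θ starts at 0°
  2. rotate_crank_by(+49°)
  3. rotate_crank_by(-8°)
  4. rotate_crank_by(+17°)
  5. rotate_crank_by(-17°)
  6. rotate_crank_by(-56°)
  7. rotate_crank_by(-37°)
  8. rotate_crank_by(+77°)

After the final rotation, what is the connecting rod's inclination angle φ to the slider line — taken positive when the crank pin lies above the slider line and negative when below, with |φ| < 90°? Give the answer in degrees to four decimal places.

set_geometry: r = 59 mm, L = 186 mm, e = 9 mm; θ ← 0°
rotate_crank_by(+49°): θ ← 0° +49° = 49°
rotate_crank_by(-8°): θ ← 49° -8° = 41°
rotate_crank_by(+17°): θ ← 41° +17° = 58°
rotate_crank_by(-17°): θ ← 58° -17° = 41°
rotate_crank_by(-56°): θ ← 41° -56° = -15°
rotate_crank_by(-37°): θ ← -15° -37° = -52°
rotate_crank_by(+77°): θ ← -52° +77° = 25°
crank pin P = (r cos θ, r sin θ) = (53.472159, 24.934477)
h = r sin θ − e = 24.934477 − 9 = 15.934477
sin φ = h / L = 15.934477 / 186 = 0.08566923
φ = arcsin(0.08566923) = 4.914510°

4.9145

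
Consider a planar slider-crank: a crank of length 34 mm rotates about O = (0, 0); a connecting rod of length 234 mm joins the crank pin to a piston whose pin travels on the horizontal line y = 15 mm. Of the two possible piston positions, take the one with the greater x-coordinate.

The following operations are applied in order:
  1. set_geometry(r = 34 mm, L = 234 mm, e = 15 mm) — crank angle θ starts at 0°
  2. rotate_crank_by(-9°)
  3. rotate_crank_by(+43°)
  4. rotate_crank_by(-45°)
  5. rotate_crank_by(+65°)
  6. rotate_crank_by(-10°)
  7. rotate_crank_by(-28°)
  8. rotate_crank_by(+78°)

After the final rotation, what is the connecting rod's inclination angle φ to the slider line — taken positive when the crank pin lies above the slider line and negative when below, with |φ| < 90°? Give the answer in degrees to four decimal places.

4.6370

set_geometry: r = 34 mm, L = 234 mm, e = 15 mm; θ ← 0°
rotate_crank_by(-9°): θ ← 0° -9° = -9°
rotate_crank_by(+43°): θ ← -9° +43° = 34°
rotate_crank_by(-45°): θ ← 34° -45° = -11°
rotate_crank_by(+65°): θ ← -11° +65° = 54°
rotate_crank_by(-10°): θ ← 54° -10° = 44°
rotate_crank_by(-28°): θ ← 44° -28° = 16°
rotate_crank_by(+78°): θ ← 16° +78° = 94°
crank pin P = (r cos θ, r sin θ) = (-2.371720, 33.917178)
h = r sin θ − e = 33.917178 − 15 = 18.917178
sin φ = h / L = 18.917178 / 234 = 0.08084264
φ = arcsin(0.08084264) = 4.637002°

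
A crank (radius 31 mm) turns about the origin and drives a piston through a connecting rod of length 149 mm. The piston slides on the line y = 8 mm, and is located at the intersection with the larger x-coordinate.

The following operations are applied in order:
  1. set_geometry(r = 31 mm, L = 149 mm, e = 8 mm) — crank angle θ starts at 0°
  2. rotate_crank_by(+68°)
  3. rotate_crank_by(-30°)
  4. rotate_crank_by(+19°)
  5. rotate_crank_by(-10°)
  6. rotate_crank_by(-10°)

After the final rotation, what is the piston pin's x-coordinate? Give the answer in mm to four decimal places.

173.3762

set_geometry: r = 31 mm, L = 149 mm, e = 8 mm; θ ← 0°
rotate_crank_by(+68°): θ ← 0° +68° = 68°
rotate_crank_by(-30°): θ ← 68° -30° = 38°
rotate_crank_by(+19°): θ ← 38° +19° = 57°
rotate_crank_by(-10°): θ ← 57° -10° = 47°
rotate_crank_by(-10°): θ ← 47° -10° = 37°
crank pin P = (r cos θ, r sin θ) = (24.757701, 18.656266)
h = r sin θ − e = 18.656266 − 8 = 10.656266
x = r cos θ + √(L² − h²) = 24.757701 + √(22201.0 − 113.5560) = 24.757701 + 148.618451 = 173.376152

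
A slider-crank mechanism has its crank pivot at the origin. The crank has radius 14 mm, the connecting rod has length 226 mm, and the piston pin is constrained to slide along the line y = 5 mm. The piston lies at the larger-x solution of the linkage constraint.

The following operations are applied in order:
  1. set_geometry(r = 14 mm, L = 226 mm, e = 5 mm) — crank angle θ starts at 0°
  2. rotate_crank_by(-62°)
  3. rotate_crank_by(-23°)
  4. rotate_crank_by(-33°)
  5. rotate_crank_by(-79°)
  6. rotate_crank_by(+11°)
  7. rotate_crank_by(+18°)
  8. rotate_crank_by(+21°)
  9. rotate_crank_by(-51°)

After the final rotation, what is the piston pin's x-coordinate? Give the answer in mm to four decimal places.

212.6842

set_geometry: r = 14 mm, L = 226 mm, e = 5 mm; θ ← 0°
rotate_crank_by(-62°): θ ← 0° -62° = -62°
rotate_crank_by(-23°): θ ← -62° -23° = -85°
rotate_crank_by(-33°): θ ← -85° -33° = -118°
rotate_crank_by(-79°): θ ← -118° -79° = -197°
rotate_crank_by(+11°): θ ← -197° +11° = -186°
rotate_crank_by(+18°): θ ← -186° +18° = -168°
rotate_crank_by(+21°): θ ← -168° +21° = -147°
rotate_crank_by(-51°): θ ← -147° -51° = -198°
crank pin P = (r cos θ, r sin θ) = (-13.314791, 4.326238)
h = r sin θ − e = 4.326238 − 5 = -0.673762
x = r cos θ + √(L² − h²) = -13.314791 + √(51076.0 − 0.4540) = -13.314791 + 225.998996 = 212.684204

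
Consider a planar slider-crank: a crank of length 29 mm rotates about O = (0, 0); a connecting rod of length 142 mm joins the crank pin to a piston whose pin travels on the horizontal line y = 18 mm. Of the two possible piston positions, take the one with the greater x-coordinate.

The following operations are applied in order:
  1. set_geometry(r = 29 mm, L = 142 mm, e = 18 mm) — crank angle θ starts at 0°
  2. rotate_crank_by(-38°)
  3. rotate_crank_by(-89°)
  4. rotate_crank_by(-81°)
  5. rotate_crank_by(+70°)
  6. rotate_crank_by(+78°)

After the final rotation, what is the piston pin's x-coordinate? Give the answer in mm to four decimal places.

set_geometry: r = 29 mm, L = 142 mm, e = 18 mm; θ ← 0°
rotate_crank_by(-38°): θ ← 0° -38° = -38°
rotate_crank_by(-89°): θ ← -38° -89° = -127°
rotate_crank_by(-81°): θ ← -127° -81° = -208°
rotate_crank_by(+70°): θ ← -208° +70° = -138°
rotate_crank_by(+78°): θ ← -138° +78° = -60°
crank pin P = (r cos θ, r sin θ) = (14.500000, -25.114737)
h = r sin θ − e = -25.114737 − 18 = -43.114737
x = r cos θ + √(L² − h²) = 14.500000 + √(20164.0 − 1858.8805) = 14.500000 + 135.296413 = 149.796413

149.7964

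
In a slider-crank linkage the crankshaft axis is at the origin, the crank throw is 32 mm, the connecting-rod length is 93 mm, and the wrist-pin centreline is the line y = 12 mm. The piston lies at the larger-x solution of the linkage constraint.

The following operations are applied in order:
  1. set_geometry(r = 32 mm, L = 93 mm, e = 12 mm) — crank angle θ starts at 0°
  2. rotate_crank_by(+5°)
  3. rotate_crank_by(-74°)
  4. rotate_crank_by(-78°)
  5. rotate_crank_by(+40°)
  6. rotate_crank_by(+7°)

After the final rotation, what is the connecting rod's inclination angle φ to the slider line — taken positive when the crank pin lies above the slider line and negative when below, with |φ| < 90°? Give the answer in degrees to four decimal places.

-27.8975

set_geometry: r = 32 mm, L = 93 mm, e = 12 mm; θ ← 0°
rotate_crank_by(+5°): θ ← 0° +5° = 5°
rotate_crank_by(-74°): θ ← 5° -74° = -69°
rotate_crank_by(-78°): θ ← -69° -78° = -147°
rotate_crank_by(+40°): θ ← -147° +40° = -107°
rotate_crank_by(+7°): θ ← -107° +7° = -100°
crank pin P = (r cos θ, r sin θ) = (-5.556742, -31.513848)
h = r sin θ − e = -31.513848 − 12 = -43.513848
sin φ = h / L = -43.513848 / 93 = -0.46789084
φ = arcsin(-0.46789084) = -27.897473°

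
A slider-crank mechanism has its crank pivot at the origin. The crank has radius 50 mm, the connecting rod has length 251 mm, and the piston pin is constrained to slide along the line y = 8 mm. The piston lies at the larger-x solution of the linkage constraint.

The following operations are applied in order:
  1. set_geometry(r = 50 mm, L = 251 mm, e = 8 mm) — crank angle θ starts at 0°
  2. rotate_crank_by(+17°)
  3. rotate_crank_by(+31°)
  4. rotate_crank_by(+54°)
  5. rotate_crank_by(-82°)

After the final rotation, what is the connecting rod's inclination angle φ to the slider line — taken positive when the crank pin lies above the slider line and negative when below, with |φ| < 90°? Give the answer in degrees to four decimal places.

set_geometry: r = 50 mm, L = 251 mm, e = 8 mm; θ ← 0°
rotate_crank_by(+17°): θ ← 0° +17° = 17°
rotate_crank_by(+31°): θ ← 17° +31° = 48°
rotate_crank_by(+54°): θ ← 48° +54° = 102°
rotate_crank_by(-82°): θ ← 102° -82° = 20°
crank pin P = (r cos θ, r sin θ) = (46.984631, 17.101007)
h = r sin θ − e = 17.101007 − 8 = 9.101007
sin φ = h / L = 9.101007 / 251 = 0.03625899
φ = arcsin(0.03625899) = 2.077943°

2.0779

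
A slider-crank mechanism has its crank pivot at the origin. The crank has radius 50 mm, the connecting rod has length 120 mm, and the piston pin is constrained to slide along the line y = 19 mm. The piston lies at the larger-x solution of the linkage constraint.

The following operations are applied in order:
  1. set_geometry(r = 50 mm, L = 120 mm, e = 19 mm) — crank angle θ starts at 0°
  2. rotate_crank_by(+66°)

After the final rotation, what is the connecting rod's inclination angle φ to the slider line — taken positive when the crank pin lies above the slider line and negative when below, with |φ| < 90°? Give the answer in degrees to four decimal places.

set_geometry: r = 50 mm, L = 120 mm, e = 19 mm; θ ← 0°
rotate_crank_by(+66°): θ ← 0° +66° = 66°
crank pin P = (r cos θ, r sin θ) = (20.336832, 45.677273)
h = r sin θ − e = 45.677273 − 19 = 26.677273
sin φ = h / L = 26.677273 / 120 = 0.22231061
φ = arcsin(0.22231061) = 12.844782°

12.8448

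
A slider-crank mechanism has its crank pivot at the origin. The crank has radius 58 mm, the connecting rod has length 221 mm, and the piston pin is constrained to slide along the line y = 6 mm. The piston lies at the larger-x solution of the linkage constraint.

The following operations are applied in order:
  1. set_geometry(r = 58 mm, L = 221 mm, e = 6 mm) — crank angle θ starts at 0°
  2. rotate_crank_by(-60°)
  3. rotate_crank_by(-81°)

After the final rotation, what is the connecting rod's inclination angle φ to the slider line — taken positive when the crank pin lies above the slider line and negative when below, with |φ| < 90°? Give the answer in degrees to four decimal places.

-11.0876

set_geometry: r = 58 mm, L = 221 mm, e = 6 mm; θ ← 0°
rotate_crank_by(-60°): θ ← 0° -60° = -60°
rotate_crank_by(-81°): θ ← -60° -81° = -141°
crank pin P = (r cos θ, r sin θ) = (-45.074466, -36.500583)
h = r sin θ − e = -36.500583 − 6 = -42.500583
sin φ = h / L = -42.500583 / 221 = -0.19231033
φ = arcsin(-0.19231033) = -11.087643°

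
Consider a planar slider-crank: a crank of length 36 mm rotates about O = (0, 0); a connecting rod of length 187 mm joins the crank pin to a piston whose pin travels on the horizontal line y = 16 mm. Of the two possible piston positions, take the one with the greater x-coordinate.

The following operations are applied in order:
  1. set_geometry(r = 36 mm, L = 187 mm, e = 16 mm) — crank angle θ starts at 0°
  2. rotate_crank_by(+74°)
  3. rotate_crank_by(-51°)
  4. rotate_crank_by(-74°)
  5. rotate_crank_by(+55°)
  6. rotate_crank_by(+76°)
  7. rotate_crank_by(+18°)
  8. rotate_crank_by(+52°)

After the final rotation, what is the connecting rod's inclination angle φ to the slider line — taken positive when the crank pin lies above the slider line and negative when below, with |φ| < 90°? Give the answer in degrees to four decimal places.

set_geometry: r = 36 mm, L = 187 mm, e = 16 mm; θ ← 0°
rotate_crank_by(+74°): θ ← 0° +74° = 74°
rotate_crank_by(-51°): θ ← 74° -51° = 23°
rotate_crank_by(-74°): θ ← 23° -74° = -51°
rotate_crank_by(+55°): θ ← -51° +55° = 4°
rotate_crank_by(+76°): θ ← 4° +76° = 80°
rotate_crank_by(+18°): θ ← 80° +18° = 98°
rotate_crank_by(+52°): θ ← 98° +52° = 150°
crank pin P = (r cos θ, r sin θ) = (-31.176915, 18.000000)
h = r sin θ − e = 18.000000 − 16 = 2.000000
sin φ = h / L = 2.000000 / 187 = 0.01069519
φ = arcsin(0.01069519) = 0.612801°

0.6128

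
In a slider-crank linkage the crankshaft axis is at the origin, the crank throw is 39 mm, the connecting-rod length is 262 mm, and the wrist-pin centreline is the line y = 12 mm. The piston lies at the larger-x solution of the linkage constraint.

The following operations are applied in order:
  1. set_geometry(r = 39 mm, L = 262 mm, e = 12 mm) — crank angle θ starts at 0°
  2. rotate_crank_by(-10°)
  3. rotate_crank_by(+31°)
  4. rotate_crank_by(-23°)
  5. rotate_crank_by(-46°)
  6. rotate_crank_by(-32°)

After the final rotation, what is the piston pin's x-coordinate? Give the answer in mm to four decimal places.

263.8775

set_geometry: r = 39 mm, L = 262 mm, e = 12 mm; θ ← 0°
rotate_crank_by(-10°): θ ← 0° -10° = -10°
rotate_crank_by(+31°): θ ← -10° +31° = 21°
rotate_crank_by(-23°): θ ← 21° -23° = -2°
rotate_crank_by(-46°): θ ← -2° -46° = -48°
rotate_crank_by(-32°): θ ← -48° -32° = -80°
crank pin P = (r cos θ, r sin θ) = (6.772279, -38.407502)
h = r sin θ − e = -38.407502 − 12 = -50.407502
x = r cos θ + √(L² − h²) = 6.772279 + √(68644.0 − 2540.9163) = 6.772279 + 257.105200 = 263.877479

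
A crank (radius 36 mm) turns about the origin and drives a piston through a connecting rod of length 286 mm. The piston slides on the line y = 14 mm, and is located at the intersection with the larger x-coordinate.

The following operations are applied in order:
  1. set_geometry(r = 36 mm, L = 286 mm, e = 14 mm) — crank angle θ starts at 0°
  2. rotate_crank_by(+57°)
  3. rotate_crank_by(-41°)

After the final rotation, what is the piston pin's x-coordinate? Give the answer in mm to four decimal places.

320.5764

set_geometry: r = 36 mm, L = 286 mm, e = 14 mm; θ ← 0°
rotate_crank_by(+57°): θ ← 0° +57° = 57°
rotate_crank_by(-41°): θ ← 57° -41° = 16°
crank pin P = (r cos θ, r sin θ) = (34.605421, 9.922945)
h = r sin θ − e = 9.922945 − 14 = -4.077055
x = r cos θ + √(L² − h²) = 34.605421 + √(81796.0 − 16.6224) = 34.605421 + 285.970938 = 320.576359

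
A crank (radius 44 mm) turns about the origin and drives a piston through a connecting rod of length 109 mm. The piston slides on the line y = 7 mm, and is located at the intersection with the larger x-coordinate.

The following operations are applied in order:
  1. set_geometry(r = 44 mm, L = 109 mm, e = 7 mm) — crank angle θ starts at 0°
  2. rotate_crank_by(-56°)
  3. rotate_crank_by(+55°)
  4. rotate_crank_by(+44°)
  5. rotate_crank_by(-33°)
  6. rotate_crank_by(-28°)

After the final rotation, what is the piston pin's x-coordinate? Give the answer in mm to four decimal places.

148.8828

set_geometry: r = 44 mm, L = 109 mm, e = 7 mm; θ ← 0°
rotate_crank_by(-56°): θ ← 0° -56° = -56°
rotate_crank_by(+55°): θ ← -56° +55° = -1°
rotate_crank_by(+44°): θ ← -1° +44° = 43°
rotate_crank_by(-33°): θ ← 43° -33° = 10°
rotate_crank_by(-28°): θ ← 10° -28° = -18°
crank pin P = (r cos θ, r sin θ) = (41.846487, -13.596748)
h = r sin θ − e = -13.596748 − 7 = -20.596748
x = r cos θ + √(L² − h²) = 41.846487 + √(11881.0 − 424.2260) = 41.846487 + 107.036321 = 148.882808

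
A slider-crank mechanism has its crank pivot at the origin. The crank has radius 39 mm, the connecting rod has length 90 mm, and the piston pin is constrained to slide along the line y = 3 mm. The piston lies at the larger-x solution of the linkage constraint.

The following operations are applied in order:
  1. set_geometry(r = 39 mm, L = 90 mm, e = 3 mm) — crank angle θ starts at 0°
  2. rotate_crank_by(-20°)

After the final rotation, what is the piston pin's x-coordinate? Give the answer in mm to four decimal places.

set_geometry: r = 39 mm, L = 90 mm, e = 3 mm; θ ← 0°
rotate_crank_by(-20°): θ ← 0° -20° = -20°
crank pin P = (r cos θ, r sin θ) = (36.648012, -13.338786)
h = r sin θ − e = -13.338786 − 3 = -16.338786
x = r cos θ + √(L² − h²) = 36.648012 + √(8100.0 − 266.9559) = 36.648012 + 88.504486 = 125.152498

125.1525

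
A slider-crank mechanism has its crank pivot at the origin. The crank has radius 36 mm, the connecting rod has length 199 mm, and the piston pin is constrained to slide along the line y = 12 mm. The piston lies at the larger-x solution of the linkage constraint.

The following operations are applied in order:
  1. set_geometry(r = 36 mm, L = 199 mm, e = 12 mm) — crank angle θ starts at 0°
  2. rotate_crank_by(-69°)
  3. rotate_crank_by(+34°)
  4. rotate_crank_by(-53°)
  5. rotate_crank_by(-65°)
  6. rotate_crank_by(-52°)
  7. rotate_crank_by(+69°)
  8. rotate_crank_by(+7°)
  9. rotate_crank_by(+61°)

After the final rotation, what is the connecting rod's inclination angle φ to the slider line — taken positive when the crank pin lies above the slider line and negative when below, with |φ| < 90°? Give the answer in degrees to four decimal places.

set_geometry: r = 36 mm, L = 199 mm, e = 12 mm; θ ← 0°
rotate_crank_by(-69°): θ ← 0° -69° = -69°
rotate_crank_by(+34°): θ ← -69° +34° = -35°
rotate_crank_by(-53°): θ ← -35° -53° = -88°
rotate_crank_by(-65°): θ ← -88° -65° = -153°
rotate_crank_by(-52°): θ ← -153° -52° = -205°
rotate_crank_by(+69°): θ ← -205° +69° = -136°
rotate_crank_by(+7°): θ ← -136° +7° = -129°
rotate_crank_by(+61°): θ ← -129° +61° = -68°
crank pin P = (r cos θ, r sin θ) = (13.485837, -33.378619)
h = r sin θ − e = -33.378619 − 12 = -45.378619
sin φ = h / L = -45.378619 / 199 = -0.22803326
φ = arcsin(-0.22803326) = -13.181309°

-13.1813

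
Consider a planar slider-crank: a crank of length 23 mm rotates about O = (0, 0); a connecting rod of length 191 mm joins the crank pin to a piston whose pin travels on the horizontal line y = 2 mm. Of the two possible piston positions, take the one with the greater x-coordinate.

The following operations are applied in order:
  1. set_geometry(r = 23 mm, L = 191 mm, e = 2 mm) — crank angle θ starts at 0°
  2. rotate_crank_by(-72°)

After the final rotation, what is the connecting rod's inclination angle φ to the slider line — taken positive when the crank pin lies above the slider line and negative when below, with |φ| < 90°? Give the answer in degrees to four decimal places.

set_geometry: r = 23 mm, L = 191 mm, e = 2 mm; θ ← 0°
rotate_crank_by(-72°): θ ← 0° -72° = -72°
crank pin P = (r cos θ, r sin θ) = (7.107391, -21.874300)
h = r sin θ − e = -21.874300 − 2 = -23.874300
sin φ = h / L = -23.874300 / 191 = -0.12499633
φ = arcsin(-0.12499633) = -7.180544°

-7.1805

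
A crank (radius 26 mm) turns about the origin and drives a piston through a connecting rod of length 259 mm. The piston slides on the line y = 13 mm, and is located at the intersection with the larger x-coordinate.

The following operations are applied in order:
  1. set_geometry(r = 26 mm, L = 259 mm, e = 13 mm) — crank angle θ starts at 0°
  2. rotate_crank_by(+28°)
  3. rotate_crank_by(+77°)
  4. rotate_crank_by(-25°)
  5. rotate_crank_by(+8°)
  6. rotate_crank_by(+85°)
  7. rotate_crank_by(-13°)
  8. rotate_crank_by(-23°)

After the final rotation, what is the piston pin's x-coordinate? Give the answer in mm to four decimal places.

239.9416

set_geometry: r = 26 mm, L = 259 mm, e = 13 mm; θ ← 0°
rotate_crank_by(+28°): θ ← 0° +28° = 28°
rotate_crank_by(+77°): θ ← 28° +77° = 105°
rotate_crank_by(-25°): θ ← 105° -25° = 80°
rotate_crank_by(+8°): θ ← 80° +8° = 88°
rotate_crank_by(+85°): θ ← 88° +85° = 173°
rotate_crank_by(-13°): θ ← 173° -13° = 160°
rotate_crank_by(-23°): θ ← 160° -23° = 137°
crank pin P = (r cos θ, r sin θ) = (-19.015196, 17.731957)
h = r sin θ − e = 17.731957 − 13 = 4.731957
x = r cos θ + √(L² − h²) = -19.015196 + √(67081.0 − 22.3914) = -19.015196 + 258.956770 = 239.941573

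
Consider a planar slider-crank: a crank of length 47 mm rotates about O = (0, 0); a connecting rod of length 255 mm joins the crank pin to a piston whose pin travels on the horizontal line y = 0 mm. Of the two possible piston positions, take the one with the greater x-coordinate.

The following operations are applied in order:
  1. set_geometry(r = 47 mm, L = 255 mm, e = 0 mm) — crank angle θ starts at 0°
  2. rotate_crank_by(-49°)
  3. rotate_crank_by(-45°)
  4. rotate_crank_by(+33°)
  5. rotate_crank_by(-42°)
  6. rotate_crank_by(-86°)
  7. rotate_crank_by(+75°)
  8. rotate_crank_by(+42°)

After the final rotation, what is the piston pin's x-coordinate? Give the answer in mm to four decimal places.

set_geometry: r = 47 mm, L = 255 mm, e = 0 mm; θ ← 0°
rotate_crank_by(-49°): θ ← 0° -49° = -49°
rotate_crank_by(-45°): θ ← -49° -45° = -94°
rotate_crank_by(+33°): θ ← -94° +33° = -61°
rotate_crank_by(-42°): θ ← -61° -42° = -103°
rotate_crank_by(-86°): θ ← -103° -86° = -189°
rotate_crank_by(+75°): θ ← -189° +75° = -114°
rotate_crank_by(+42°): θ ← -114° +42° = -72°
crank pin P = (r cos θ, r sin θ) = (14.523799, -44.699656)
h = r sin θ − e = -44.699656 − 0 = -44.699656
x = r cos θ + √(L² − h²) = 14.523799 + √(65025.0 − 1998.0593) = 14.523799 + 251.051669 = 265.575468

265.5755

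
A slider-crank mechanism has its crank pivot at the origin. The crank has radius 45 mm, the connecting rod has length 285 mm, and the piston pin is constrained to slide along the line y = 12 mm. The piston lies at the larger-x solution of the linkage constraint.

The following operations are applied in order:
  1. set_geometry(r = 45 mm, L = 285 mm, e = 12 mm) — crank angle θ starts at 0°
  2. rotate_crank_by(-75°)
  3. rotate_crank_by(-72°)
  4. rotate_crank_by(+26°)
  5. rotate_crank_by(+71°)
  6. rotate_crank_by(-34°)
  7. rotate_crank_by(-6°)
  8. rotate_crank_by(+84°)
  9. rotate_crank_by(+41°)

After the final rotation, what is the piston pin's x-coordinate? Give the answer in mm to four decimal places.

set_geometry: r = 45 mm, L = 285 mm, e = 12 mm; θ ← 0°
rotate_crank_by(-75°): θ ← 0° -75° = -75°
rotate_crank_by(-72°): θ ← -75° -72° = -147°
rotate_crank_by(+26°): θ ← -147° +26° = -121°
rotate_crank_by(+71°): θ ← -121° +71° = -50°
rotate_crank_by(-34°): θ ← -50° -34° = -84°
rotate_crank_by(-6°): θ ← -84° -6° = -90°
rotate_crank_by(+84°): θ ← -90° +84° = -6°
rotate_crank_by(+41°): θ ← -6° +41° = 35°
crank pin P = (r cos θ, r sin θ) = (36.861842, 25.810940)
h = r sin θ − e = 25.810940 − 12 = 13.810940
x = r cos θ + √(L² − h²) = 36.861842 + √(81225.0 − 190.7421) = 36.861842 + 284.665168 = 321.527010

321.5270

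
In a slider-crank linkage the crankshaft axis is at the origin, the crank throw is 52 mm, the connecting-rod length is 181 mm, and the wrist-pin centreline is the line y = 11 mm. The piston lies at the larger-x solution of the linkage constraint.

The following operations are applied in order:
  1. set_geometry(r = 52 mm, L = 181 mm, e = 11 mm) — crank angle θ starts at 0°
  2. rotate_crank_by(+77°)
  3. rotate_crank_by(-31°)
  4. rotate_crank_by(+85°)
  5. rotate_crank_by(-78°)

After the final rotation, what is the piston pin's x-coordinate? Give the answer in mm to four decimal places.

set_geometry: r = 52 mm, L = 181 mm, e = 11 mm; θ ← 0°
rotate_crank_by(+77°): θ ← 0° +77° = 77°
rotate_crank_by(-31°): θ ← 77° -31° = 46°
rotate_crank_by(+85°): θ ← 46° +85° = 131°
rotate_crank_by(-78°): θ ← 131° -78° = 53°
crank pin P = (r cos θ, r sin θ) = (31.294381, 41.529047)
h = r sin θ − e = 41.529047 − 11 = 30.529047
x = r cos θ + √(L² − h²) = 31.294381 + √(32761.0 − 932.0227) = 31.294381 + 178.406775 = 209.701156

209.7012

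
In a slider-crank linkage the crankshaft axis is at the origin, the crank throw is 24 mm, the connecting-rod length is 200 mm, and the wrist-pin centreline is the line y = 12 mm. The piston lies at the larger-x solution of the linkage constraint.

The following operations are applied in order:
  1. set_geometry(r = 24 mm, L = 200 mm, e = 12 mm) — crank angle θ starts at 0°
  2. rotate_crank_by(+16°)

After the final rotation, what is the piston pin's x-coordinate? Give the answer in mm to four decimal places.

222.9978

set_geometry: r = 24 mm, L = 200 mm, e = 12 mm; θ ← 0°
rotate_crank_by(+16°): θ ← 0° +16° = 16°
crank pin P = (r cos θ, r sin θ) = (23.070281, 6.615297)
h = r sin θ − e = 6.615297 − 12 = -5.384703
x = r cos θ + √(L² − h²) = 23.070281 + √(40000.0 − 28.9950) = 23.070281 + 199.927499 = 222.997780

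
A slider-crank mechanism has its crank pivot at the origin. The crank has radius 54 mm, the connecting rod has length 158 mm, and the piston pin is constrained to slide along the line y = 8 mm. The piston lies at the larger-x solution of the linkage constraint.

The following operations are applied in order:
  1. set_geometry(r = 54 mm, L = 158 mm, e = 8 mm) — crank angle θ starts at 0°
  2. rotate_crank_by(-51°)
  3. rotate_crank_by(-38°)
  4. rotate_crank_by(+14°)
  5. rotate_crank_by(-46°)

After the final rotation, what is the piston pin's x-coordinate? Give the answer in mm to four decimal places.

set_geometry: r = 54 mm, L = 158 mm, e = 8 mm; θ ← 0°
rotate_crank_by(-51°): θ ← 0° -51° = -51°
rotate_crank_by(-38°): θ ← -51° -38° = -89°
rotate_crank_by(+14°): θ ← -89° +14° = -75°
rotate_crank_by(-46°): θ ← -75° -46° = -121°
crank pin P = (r cos θ, r sin θ) = (-27.812056, -46.287034)
h = r sin θ − e = -46.287034 − 8 = -54.287034
x = r cos θ + √(L² − h²) = -27.812056 + √(24964.0 − 2947.0821) = -27.812056 + 148.380989 = 120.568933

120.5689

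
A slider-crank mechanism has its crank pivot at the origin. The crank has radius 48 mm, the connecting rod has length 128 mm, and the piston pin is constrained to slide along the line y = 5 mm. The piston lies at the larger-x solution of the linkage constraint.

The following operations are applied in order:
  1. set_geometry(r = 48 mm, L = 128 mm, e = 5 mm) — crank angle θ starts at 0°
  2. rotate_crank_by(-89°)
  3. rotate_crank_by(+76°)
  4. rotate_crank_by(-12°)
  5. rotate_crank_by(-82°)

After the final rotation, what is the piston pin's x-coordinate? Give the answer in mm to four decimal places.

set_geometry: r = 48 mm, L = 128 mm, e = 5 mm; θ ← 0°
rotate_crank_by(-89°): θ ← 0° -89° = -89°
rotate_crank_by(+76°): θ ← -89° +76° = -13°
rotate_crank_by(-12°): θ ← -13° -12° = -25°
rotate_crank_by(-82°): θ ← -25° -82° = -107°
crank pin P = (r cos θ, r sin θ) = (-14.033842, -45.902628)
h = r sin θ − e = -45.902628 − 5 = -50.902628
x = r cos θ + √(L² − h²) = -14.033842 + √(16384.0 − 2591.0776) = -14.033842 + 117.443273 = 103.409431

103.4094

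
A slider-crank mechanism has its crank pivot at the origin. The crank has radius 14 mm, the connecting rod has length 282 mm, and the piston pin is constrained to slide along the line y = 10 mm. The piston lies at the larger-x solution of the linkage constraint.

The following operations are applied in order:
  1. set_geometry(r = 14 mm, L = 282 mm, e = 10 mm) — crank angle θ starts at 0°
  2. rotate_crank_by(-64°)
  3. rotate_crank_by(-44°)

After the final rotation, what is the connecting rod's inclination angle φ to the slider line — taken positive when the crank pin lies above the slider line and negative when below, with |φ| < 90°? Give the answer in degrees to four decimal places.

-4.7424

set_geometry: r = 14 mm, L = 282 mm, e = 10 mm; θ ← 0°
rotate_crank_by(-64°): θ ← 0° -64° = -64°
rotate_crank_by(-44°): θ ← -64° -44° = -108°
crank pin P = (r cos θ, r sin θ) = (-4.326238, -13.314791)
h = r sin θ − e = -13.314791 − 10 = -23.314791
sin φ = h / L = -23.314791 / 282 = -0.08267656
φ = arcsin(-0.08267656) = -4.742431°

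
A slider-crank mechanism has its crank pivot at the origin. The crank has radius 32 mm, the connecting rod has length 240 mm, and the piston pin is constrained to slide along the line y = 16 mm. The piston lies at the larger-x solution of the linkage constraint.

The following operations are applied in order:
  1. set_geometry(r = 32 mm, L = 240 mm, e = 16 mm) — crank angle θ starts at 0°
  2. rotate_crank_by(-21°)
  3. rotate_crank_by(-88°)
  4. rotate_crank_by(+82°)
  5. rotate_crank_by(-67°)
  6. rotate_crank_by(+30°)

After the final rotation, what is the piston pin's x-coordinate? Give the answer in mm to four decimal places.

249.8168

set_geometry: r = 32 mm, L = 240 mm, e = 16 mm; θ ← 0°
rotate_crank_by(-21°): θ ← 0° -21° = -21°
rotate_crank_by(-88°): θ ← -21° -88° = -109°
rotate_crank_by(+82°): θ ← -109° +82° = -27°
rotate_crank_by(-67°): θ ← -27° -67° = -94°
rotate_crank_by(+30°): θ ← -94° +30° = -64°
crank pin P = (r cos θ, r sin θ) = (14.027877, -28.761409)
h = r sin θ − e = -28.761409 − 16 = -44.761409
x = r cos θ + √(L² − h²) = 14.027877 + √(57600.0 − 2003.5838) = 14.027877 + 235.788923 = 249.816800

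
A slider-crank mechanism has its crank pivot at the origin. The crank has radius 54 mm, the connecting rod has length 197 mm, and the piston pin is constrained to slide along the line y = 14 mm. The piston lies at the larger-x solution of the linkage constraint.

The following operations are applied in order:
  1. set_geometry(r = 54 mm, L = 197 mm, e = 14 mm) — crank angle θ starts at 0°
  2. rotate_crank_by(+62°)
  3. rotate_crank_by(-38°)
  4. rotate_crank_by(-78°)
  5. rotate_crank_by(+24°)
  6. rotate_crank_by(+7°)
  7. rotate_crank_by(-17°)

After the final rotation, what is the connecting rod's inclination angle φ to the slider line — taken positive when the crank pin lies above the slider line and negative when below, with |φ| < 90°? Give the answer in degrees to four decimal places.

set_geometry: r = 54 mm, L = 197 mm, e = 14 mm; θ ← 0°
rotate_crank_by(+62°): θ ← 0° +62° = 62°
rotate_crank_by(-38°): θ ← 62° -38° = 24°
rotate_crank_by(-78°): θ ← 24° -78° = -54°
rotate_crank_by(+24°): θ ← -54° +24° = -30°
rotate_crank_by(+7°): θ ← -30° +7° = -23°
rotate_crank_by(-17°): θ ← -23° -17° = -40°
crank pin P = (r cos θ, r sin θ) = (41.366400, -34.710531)
h = r sin θ − e = -34.710531 − 14 = -48.710531
sin φ = h / L = -48.710531 / 197 = -0.24726158
φ = arcsin(-0.24726158) = -14.315525°

-14.3155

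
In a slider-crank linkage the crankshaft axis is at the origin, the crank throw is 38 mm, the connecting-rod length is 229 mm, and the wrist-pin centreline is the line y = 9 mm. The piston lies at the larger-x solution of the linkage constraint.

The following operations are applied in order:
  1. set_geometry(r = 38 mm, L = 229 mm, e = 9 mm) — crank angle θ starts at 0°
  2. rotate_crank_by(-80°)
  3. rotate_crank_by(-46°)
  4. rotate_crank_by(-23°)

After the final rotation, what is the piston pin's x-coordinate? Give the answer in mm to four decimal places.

set_geometry: r = 38 mm, L = 229 mm, e = 9 mm; θ ← 0°
rotate_crank_by(-80°): θ ← 0° -80° = -80°
rotate_crank_by(-46°): θ ← -80° -46° = -126°
rotate_crank_by(-23°): θ ← -126° -23° = -149°
crank pin P = (r cos θ, r sin θ) = (-32.572357, -19.571447)
h = r sin θ − e = -19.571447 − 9 = -28.571447
x = r cos θ + √(L² − h²) = -32.572357 + √(52441.0 − 816.3276) = -32.572357 + 227.210634 = 194.638277

194.6383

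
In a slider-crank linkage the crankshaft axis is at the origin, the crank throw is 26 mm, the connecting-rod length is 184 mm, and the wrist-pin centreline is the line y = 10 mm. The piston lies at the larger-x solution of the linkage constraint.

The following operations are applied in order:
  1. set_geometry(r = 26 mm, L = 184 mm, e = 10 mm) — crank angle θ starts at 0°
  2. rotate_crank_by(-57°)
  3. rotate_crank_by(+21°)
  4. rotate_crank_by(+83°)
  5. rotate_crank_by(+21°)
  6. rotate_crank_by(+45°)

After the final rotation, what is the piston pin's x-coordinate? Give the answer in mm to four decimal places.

set_geometry: r = 26 mm, L = 184 mm, e = 10 mm; θ ← 0°
rotate_crank_by(-57°): θ ← 0° -57° = -57°
rotate_crank_by(+21°): θ ← -57° +21° = -36°
rotate_crank_by(+83°): θ ← -36° +83° = 47°
rotate_crank_by(+21°): θ ← 47° +21° = 68°
rotate_crank_by(+45°): θ ← 68° +45° = 113°
crank pin P = (r cos θ, r sin θ) = (-10.159009, 23.933126)
h = r sin θ − e = 23.933126 − 10 = 13.933126
x = r cos θ + √(L² − h²) = -10.159009 + √(33856.0 − 194.1320) = -10.159009 + 183.471709 = 173.312700

173.3127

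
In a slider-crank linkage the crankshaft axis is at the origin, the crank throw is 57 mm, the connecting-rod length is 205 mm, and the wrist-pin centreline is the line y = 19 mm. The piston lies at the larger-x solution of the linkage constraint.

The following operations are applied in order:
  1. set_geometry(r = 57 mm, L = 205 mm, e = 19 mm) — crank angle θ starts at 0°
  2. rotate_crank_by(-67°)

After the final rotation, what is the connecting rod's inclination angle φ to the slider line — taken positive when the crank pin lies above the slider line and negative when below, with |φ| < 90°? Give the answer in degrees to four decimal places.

-20.4034

set_geometry: r = 57 mm, L = 205 mm, e = 19 mm; θ ← 0°
rotate_crank_by(-67°): θ ← 0° -67° = -67°
crank pin P = (r cos θ, r sin θ) = (22.271674, -52.468777)
h = r sin θ − e = -52.468777 − 19 = -71.468777
sin φ = h / L = -71.468777 / 205 = -0.34862818
φ = arcsin(-0.34862818) = -20.403431°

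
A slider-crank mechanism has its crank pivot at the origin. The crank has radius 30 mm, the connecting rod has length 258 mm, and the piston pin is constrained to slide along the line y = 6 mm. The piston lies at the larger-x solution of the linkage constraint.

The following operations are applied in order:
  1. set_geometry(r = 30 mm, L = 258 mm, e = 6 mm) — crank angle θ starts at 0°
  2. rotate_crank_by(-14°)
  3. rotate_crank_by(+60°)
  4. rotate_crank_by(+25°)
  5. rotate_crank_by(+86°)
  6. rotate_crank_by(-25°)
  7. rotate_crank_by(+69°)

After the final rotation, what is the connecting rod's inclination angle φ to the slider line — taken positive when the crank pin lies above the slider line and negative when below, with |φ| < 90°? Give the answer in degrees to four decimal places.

-3.7226

set_geometry: r = 30 mm, L = 258 mm, e = 6 mm; θ ← 0°
rotate_crank_by(-14°): θ ← 0° -14° = -14°
rotate_crank_by(+60°): θ ← -14° +60° = 46°
rotate_crank_by(+25°): θ ← 46° +25° = 71°
rotate_crank_by(+86°): θ ← 71° +86° = 157°
rotate_crank_by(-25°): θ ← 157° -25° = 132°
rotate_crank_by(+69°): θ ← 132° +69° = 201°
crank pin P = (r cos θ, r sin θ) = (-28.007413, -10.751038)
h = r sin θ − e = -10.751038 − 6 = -16.751038
sin φ = h / L = -16.751038 / 258 = -0.06492651
φ = arcsin(-0.06492651) = -3.722633°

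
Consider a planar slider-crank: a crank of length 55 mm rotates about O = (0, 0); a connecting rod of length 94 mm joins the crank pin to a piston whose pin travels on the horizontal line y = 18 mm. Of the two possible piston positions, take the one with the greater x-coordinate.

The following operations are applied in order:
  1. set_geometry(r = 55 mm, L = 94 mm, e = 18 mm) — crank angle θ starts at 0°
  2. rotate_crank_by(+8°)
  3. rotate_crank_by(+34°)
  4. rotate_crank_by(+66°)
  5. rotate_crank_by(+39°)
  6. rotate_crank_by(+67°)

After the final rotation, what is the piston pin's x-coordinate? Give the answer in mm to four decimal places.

34.7702

set_geometry: r = 55 mm, L = 94 mm, e = 18 mm; θ ← 0°
rotate_crank_by(+8°): θ ← 0° +8° = 8°
rotate_crank_by(+34°): θ ← 8° +34° = 42°
rotate_crank_by(+66°): θ ← 42° +66° = 108°
rotate_crank_by(+39°): θ ← 108° +39° = 147°
rotate_crank_by(+67°): θ ← 147° +67° = 214°
crank pin P = (r cos θ, r sin θ) = (-45.597066, -30.755610)
h = r sin θ − e = -30.755610 − 18 = -48.755610
x = r cos θ + √(L² − h²) = -45.597066 + √(8836.0 − 2377.1095) = -45.597066 + 80.367223 = 34.770156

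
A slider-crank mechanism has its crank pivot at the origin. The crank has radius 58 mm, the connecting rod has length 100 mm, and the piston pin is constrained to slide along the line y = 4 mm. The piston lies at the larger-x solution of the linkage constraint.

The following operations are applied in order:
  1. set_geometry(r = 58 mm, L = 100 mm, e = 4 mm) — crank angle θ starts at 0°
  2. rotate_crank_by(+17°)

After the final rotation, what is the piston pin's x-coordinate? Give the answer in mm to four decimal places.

set_geometry: r = 58 mm, L = 100 mm, e = 4 mm; θ ← 0°
rotate_crank_by(+17°): θ ← 0° +17° = 17°
crank pin P = (r cos θ, r sin θ) = (55.465676, 16.957559)
h = r sin θ − e = 16.957559 − 4 = 12.957559
x = r cos θ + √(L² − h²) = 55.465676 + √(10000.0 − 167.8983) = 55.465676 + 99.156955 = 154.622631

154.6226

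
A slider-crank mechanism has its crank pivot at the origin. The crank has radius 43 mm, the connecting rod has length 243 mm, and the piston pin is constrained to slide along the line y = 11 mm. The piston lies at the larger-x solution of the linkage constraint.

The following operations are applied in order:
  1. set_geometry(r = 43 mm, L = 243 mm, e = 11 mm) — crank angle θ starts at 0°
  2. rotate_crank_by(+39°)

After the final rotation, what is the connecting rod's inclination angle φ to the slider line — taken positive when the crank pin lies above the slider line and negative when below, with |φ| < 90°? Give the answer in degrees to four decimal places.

set_geometry: r = 43 mm, L = 243 mm, e = 11 mm; θ ← 0°
rotate_crank_by(+39°): θ ← 0° +39° = 39°
crank pin P = (r cos θ, r sin θ) = (33.417276, 27.060777)
h = r sin θ − e = 27.060777 − 11 = 16.060777
sin φ = h / L = 16.060777 / 243 = 0.06609373
φ = arcsin(0.06609373) = 3.789654°

3.7897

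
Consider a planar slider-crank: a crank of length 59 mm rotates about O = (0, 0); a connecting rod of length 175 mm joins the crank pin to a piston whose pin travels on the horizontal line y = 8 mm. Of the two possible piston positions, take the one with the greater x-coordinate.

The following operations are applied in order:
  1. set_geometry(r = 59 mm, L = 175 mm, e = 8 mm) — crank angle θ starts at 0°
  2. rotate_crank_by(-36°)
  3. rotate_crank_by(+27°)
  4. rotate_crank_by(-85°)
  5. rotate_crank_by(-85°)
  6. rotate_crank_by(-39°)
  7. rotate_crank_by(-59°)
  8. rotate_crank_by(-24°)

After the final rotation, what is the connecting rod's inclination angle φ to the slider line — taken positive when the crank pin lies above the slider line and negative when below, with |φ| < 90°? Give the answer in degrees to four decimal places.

14.0798

set_geometry: r = 59 mm, L = 175 mm, e = 8 mm; θ ← 0°
rotate_crank_by(-36°): θ ← 0° -36° = -36°
rotate_crank_by(+27°): θ ← -36° +27° = -9°
rotate_crank_by(-85°): θ ← -9° -85° = -94°
rotate_crank_by(-85°): θ ← -94° -85° = -179°
rotate_crank_by(-39°): θ ← -179° -39° = -218°
rotate_crank_by(-59°): θ ← -218° -59° = -277°
rotate_crank_by(-24°): θ ← -277° -24° = -301°
crank pin P = (r cos θ, r sin θ) = (30.387246, 50.572871)
h = r sin θ − e = 50.572871 − 8 = 42.572871
sin φ = h / L = 42.572871 / 175 = 0.24327355
φ = arcsin(0.24327355) = 14.079829°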